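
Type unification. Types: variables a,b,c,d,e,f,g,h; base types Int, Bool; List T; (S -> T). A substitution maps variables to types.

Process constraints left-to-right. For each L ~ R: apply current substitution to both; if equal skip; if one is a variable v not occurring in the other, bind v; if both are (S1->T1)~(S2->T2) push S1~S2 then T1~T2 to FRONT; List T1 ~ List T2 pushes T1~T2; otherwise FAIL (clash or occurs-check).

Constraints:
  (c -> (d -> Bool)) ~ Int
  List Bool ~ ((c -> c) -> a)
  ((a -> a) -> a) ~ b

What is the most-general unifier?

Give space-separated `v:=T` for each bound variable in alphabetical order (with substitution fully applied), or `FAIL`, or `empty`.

step 1: unify (c -> (d -> Bool)) ~ Int  [subst: {-} | 2 pending]
  clash: (c -> (d -> Bool)) vs Int

Answer: FAIL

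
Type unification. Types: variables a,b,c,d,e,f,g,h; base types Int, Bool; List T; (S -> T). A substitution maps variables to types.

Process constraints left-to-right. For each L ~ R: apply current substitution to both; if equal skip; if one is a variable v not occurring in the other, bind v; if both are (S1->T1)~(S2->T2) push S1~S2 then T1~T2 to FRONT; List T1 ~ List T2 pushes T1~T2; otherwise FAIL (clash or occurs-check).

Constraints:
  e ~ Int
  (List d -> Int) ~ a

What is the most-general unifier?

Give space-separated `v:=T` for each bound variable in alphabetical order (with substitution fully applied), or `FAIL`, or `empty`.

Answer: a:=(List d -> Int) e:=Int

Derivation:
step 1: unify e ~ Int  [subst: {-} | 1 pending]
  bind e := Int
step 2: unify (List d -> Int) ~ a  [subst: {e:=Int} | 0 pending]
  bind a := (List d -> Int)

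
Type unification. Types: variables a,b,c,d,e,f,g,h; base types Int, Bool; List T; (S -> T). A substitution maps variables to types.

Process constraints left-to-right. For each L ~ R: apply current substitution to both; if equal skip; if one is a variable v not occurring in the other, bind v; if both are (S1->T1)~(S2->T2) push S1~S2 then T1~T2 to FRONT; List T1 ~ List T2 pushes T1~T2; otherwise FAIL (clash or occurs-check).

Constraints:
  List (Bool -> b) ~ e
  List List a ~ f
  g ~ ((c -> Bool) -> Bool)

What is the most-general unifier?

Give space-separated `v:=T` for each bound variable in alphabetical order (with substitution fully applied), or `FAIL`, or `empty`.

Answer: e:=List (Bool -> b) f:=List List a g:=((c -> Bool) -> Bool)

Derivation:
step 1: unify List (Bool -> b) ~ e  [subst: {-} | 2 pending]
  bind e := List (Bool -> b)
step 2: unify List List a ~ f  [subst: {e:=List (Bool -> b)} | 1 pending]
  bind f := List List a
step 3: unify g ~ ((c -> Bool) -> Bool)  [subst: {e:=List (Bool -> b), f:=List List a} | 0 pending]
  bind g := ((c -> Bool) -> Bool)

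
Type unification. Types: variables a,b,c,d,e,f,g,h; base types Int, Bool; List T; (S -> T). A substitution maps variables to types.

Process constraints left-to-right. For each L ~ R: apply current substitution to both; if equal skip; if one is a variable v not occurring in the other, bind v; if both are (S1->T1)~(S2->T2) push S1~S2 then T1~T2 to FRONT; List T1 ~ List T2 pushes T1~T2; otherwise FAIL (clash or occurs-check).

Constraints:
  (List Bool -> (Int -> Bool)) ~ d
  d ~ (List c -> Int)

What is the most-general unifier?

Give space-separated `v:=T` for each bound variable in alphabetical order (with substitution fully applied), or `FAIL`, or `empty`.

Answer: FAIL

Derivation:
step 1: unify (List Bool -> (Int -> Bool)) ~ d  [subst: {-} | 1 pending]
  bind d := (List Bool -> (Int -> Bool))
step 2: unify (List Bool -> (Int -> Bool)) ~ (List c -> Int)  [subst: {d:=(List Bool -> (Int -> Bool))} | 0 pending]
  -> decompose arrow: push List Bool~List c, (Int -> Bool)~Int
step 3: unify List Bool ~ List c  [subst: {d:=(List Bool -> (Int -> Bool))} | 1 pending]
  -> decompose List: push Bool~c
step 4: unify Bool ~ c  [subst: {d:=(List Bool -> (Int -> Bool))} | 1 pending]
  bind c := Bool
step 5: unify (Int -> Bool) ~ Int  [subst: {d:=(List Bool -> (Int -> Bool)), c:=Bool} | 0 pending]
  clash: (Int -> Bool) vs Int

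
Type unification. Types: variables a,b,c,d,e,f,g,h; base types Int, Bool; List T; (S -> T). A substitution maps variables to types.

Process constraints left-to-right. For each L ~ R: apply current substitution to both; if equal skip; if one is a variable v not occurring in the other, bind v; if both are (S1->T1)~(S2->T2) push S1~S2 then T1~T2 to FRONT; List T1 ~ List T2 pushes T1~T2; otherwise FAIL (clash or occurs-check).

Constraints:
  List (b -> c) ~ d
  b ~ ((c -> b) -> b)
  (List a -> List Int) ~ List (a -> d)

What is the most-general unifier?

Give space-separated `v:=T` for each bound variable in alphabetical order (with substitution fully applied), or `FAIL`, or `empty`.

step 1: unify List (b -> c) ~ d  [subst: {-} | 2 pending]
  bind d := List (b -> c)
step 2: unify b ~ ((c -> b) -> b)  [subst: {d:=List (b -> c)} | 1 pending]
  occurs-check fail: b in ((c -> b) -> b)

Answer: FAIL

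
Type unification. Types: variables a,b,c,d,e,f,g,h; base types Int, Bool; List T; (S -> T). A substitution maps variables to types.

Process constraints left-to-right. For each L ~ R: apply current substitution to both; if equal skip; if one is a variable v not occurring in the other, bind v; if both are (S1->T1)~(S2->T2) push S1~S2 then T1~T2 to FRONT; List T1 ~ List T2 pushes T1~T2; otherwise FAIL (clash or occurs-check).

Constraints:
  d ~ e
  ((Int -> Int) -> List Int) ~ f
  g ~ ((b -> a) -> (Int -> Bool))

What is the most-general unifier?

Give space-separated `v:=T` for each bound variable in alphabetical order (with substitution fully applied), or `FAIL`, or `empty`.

step 1: unify d ~ e  [subst: {-} | 2 pending]
  bind d := e
step 2: unify ((Int -> Int) -> List Int) ~ f  [subst: {d:=e} | 1 pending]
  bind f := ((Int -> Int) -> List Int)
step 3: unify g ~ ((b -> a) -> (Int -> Bool))  [subst: {d:=e, f:=((Int -> Int) -> List Int)} | 0 pending]
  bind g := ((b -> a) -> (Int -> Bool))

Answer: d:=e f:=((Int -> Int) -> List Int) g:=((b -> a) -> (Int -> Bool))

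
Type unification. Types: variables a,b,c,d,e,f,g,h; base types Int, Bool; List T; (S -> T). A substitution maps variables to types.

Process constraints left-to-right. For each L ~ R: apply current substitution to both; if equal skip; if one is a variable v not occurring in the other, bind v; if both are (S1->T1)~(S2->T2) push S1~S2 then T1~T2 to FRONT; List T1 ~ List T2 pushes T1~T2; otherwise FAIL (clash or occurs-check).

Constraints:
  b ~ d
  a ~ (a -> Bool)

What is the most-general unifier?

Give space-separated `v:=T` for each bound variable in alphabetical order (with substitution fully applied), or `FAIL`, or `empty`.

Answer: FAIL

Derivation:
step 1: unify b ~ d  [subst: {-} | 1 pending]
  bind b := d
step 2: unify a ~ (a -> Bool)  [subst: {b:=d} | 0 pending]
  occurs-check fail: a in (a -> Bool)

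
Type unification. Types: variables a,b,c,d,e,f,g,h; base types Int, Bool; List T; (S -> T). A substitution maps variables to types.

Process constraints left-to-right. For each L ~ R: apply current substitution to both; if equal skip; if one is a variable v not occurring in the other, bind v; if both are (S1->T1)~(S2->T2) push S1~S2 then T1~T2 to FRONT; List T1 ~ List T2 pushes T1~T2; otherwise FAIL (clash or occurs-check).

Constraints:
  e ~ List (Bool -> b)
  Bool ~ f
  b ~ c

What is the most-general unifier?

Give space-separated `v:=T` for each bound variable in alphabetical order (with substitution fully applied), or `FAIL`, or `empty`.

step 1: unify e ~ List (Bool -> b)  [subst: {-} | 2 pending]
  bind e := List (Bool -> b)
step 2: unify Bool ~ f  [subst: {e:=List (Bool -> b)} | 1 pending]
  bind f := Bool
step 3: unify b ~ c  [subst: {e:=List (Bool -> b), f:=Bool} | 0 pending]
  bind b := c

Answer: b:=c e:=List (Bool -> c) f:=Bool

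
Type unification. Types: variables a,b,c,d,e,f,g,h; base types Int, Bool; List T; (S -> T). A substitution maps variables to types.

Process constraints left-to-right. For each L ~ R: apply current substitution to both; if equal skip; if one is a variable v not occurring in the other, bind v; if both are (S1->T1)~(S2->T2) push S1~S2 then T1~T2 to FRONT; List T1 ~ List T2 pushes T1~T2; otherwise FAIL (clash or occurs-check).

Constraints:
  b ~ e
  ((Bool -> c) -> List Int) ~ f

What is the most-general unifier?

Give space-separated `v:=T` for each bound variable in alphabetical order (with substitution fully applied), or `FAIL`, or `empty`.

step 1: unify b ~ e  [subst: {-} | 1 pending]
  bind b := e
step 2: unify ((Bool -> c) -> List Int) ~ f  [subst: {b:=e} | 0 pending]
  bind f := ((Bool -> c) -> List Int)

Answer: b:=e f:=((Bool -> c) -> List Int)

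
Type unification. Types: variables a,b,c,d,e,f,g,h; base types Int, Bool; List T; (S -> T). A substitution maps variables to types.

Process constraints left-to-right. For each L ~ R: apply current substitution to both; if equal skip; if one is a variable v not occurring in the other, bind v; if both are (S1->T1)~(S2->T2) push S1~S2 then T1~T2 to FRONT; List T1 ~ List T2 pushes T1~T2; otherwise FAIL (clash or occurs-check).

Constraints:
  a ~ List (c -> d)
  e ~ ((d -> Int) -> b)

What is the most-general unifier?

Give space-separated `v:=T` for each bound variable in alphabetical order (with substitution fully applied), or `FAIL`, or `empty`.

step 1: unify a ~ List (c -> d)  [subst: {-} | 1 pending]
  bind a := List (c -> d)
step 2: unify e ~ ((d -> Int) -> b)  [subst: {a:=List (c -> d)} | 0 pending]
  bind e := ((d -> Int) -> b)

Answer: a:=List (c -> d) e:=((d -> Int) -> b)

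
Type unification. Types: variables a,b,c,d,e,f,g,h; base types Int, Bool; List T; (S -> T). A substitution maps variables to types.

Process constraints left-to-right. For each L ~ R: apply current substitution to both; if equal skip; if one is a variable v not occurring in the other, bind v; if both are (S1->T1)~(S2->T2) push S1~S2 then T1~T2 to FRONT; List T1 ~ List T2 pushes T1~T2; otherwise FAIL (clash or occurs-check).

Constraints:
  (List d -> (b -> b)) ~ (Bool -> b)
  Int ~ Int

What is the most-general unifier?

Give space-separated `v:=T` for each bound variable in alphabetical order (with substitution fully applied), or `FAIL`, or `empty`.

Answer: FAIL

Derivation:
step 1: unify (List d -> (b -> b)) ~ (Bool -> b)  [subst: {-} | 1 pending]
  -> decompose arrow: push List d~Bool, (b -> b)~b
step 2: unify List d ~ Bool  [subst: {-} | 2 pending]
  clash: List d vs Bool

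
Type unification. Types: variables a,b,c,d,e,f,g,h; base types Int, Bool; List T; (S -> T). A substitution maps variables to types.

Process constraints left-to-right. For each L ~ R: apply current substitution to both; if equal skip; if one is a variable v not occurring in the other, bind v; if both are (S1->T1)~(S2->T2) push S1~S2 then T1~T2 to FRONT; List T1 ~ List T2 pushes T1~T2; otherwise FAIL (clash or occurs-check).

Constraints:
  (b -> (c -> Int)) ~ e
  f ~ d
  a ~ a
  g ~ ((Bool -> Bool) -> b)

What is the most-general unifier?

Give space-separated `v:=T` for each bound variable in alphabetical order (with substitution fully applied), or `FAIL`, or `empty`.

Answer: e:=(b -> (c -> Int)) f:=d g:=((Bool -> Bool) -> b)

Derivation:
step 1: unify (b -> (c -> Int)) ~ e  [subst: {-} | 3 pending]
  bind e := (b -> (c -> Int))
step 2: unify f ~ d  [subst: {e:=(b -> (c -> Int))} | 2 pending]
  bind f := d
step 3: unify a ~ a  [subst: {e:=(b -> (c -> Int)), f:=d} | 1 pending]
  -> identical, skip
step 4: unify g ~ ((Bool -> Bool) -> b)  [subst: {e:=(b -> (c -> Int)), f:=d} | 0 pending]
  bind g := ((Bool -> Bool) -> b)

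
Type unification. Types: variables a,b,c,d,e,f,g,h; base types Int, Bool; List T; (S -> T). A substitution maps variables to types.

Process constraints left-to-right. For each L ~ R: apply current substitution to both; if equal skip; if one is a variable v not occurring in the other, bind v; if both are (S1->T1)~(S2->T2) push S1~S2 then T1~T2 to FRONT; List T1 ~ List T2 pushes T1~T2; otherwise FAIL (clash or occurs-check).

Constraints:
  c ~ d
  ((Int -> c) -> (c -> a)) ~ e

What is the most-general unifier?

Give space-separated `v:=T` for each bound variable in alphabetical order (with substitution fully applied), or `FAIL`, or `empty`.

step 1: unify c ~ d  [subst: {-} | 1 pending]
  bind c := d
step 2: unify ((Int -> d) -> (d -> a)) ~ e  [subst: {c:=d} | 0 pending]
  bind e := ((Int -> d) -> (d -> a))

Answer: c:=d e:=((Int -> d) -> (d -> a))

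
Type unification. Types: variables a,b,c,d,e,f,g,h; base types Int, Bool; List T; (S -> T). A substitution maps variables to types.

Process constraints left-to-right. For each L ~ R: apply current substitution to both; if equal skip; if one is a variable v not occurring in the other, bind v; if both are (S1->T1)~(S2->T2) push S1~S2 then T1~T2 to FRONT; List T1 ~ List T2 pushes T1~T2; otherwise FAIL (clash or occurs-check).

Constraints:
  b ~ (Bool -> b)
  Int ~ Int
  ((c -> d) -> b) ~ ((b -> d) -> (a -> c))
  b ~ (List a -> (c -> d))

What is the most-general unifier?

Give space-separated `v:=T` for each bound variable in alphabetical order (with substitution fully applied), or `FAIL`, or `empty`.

Answer: FAIL

Derivation:
step 1: unify b ~ (Bool -> b)  [subst: {-} | 3 pending]
  occurs-check fail: b in (Bool -> b)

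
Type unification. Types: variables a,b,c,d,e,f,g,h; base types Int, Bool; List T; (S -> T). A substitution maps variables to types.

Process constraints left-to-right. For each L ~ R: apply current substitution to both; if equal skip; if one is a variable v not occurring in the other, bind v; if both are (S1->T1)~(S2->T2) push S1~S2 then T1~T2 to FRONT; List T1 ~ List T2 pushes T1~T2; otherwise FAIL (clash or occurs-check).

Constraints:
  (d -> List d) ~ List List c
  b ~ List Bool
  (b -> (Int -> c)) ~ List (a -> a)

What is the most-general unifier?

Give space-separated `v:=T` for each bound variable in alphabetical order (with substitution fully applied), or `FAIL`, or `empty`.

Answer: FAIL

Derivation:
step 1: unify (d -> List d) ~ List List c  [subst: {-} | 2 pending]
  clash: (d -> List d) vs List List c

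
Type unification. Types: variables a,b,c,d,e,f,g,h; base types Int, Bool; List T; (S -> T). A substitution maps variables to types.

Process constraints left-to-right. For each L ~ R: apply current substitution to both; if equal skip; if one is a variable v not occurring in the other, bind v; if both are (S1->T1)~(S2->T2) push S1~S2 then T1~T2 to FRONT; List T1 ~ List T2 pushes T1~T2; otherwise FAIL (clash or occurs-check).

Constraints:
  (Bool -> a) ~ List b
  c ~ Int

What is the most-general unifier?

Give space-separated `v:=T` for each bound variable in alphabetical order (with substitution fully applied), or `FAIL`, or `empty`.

Answer: FAIL

Derivation:
step 1: unify (Bool -> a) ~ List b  [subst: {-} | 1 pending]
  clash: (Bool -> a) vs List b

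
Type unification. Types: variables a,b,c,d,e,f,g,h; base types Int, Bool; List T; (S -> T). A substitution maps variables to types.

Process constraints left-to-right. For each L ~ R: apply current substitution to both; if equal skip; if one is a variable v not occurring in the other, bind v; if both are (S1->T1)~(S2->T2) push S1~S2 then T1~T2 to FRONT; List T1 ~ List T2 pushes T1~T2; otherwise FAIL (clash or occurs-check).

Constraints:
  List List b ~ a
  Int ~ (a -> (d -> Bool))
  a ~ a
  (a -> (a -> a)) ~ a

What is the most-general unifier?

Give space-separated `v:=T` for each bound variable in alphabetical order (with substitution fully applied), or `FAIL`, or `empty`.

Answer: FAIL

Derivation:
step 1: unify List List b ~ a  [subst: {-} | 3 pending]
  bind a := List List b
step 2: unify Int ~ (List List b -> (d -> Bool))  [subst: {a:=List List b} | 2 pending]
  clash: Int vs (List List b -> (d -> Bool))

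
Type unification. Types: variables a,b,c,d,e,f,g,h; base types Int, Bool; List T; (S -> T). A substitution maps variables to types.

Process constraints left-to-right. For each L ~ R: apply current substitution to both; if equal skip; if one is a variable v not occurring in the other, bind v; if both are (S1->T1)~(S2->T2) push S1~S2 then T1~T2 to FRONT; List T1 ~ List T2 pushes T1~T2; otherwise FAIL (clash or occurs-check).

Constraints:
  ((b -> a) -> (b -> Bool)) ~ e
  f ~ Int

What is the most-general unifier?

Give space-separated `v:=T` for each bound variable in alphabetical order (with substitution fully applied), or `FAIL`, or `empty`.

step 1: unify ((b -> a) -> (b -> Bool)) ~ e  [subst: {-} | 1 pending]
  bind e := ((b -> a) -> (b -> Bool))
step 2: unify f ~ Int  [subst: {e:=((b -> a) -> (b -> Bool))} | 0 pending]
  bind f := Int

Answer: e:=((b -> a) -> (b -> Bool)) f:=Int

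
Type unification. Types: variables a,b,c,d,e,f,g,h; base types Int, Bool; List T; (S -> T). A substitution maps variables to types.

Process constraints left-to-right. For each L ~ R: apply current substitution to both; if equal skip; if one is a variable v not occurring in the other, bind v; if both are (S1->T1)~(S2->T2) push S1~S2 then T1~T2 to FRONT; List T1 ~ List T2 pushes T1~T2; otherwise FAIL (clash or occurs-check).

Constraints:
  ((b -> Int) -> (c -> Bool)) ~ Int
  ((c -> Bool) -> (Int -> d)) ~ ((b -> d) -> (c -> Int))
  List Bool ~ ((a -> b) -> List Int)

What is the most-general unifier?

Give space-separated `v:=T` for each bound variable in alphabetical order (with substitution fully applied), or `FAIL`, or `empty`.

step 1: unify ((b -> Int) -> (c -> Bool)) ~ Int  [subst: {-} | 2 pending]
  clash: ((b -> Int) -> (c -> Bool)) vs Int

Answer: FAIL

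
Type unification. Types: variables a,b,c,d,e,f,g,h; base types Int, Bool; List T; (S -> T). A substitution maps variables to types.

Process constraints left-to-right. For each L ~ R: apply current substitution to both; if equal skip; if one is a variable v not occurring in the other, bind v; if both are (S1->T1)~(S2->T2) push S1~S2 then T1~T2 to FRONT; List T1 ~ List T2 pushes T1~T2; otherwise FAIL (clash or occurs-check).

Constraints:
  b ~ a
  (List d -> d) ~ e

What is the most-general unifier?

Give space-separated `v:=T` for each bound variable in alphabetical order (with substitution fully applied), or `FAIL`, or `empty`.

Answer: b:=a e:=(List d -> d)

Derivation:
step 1: unify b ~ a  [subst: {-} | 1 pending]
  bind b := a
step 2: unify (List d -> d) ~ e  [subst: {b:=a} | 0 pending]
  bind e := (List d -> d)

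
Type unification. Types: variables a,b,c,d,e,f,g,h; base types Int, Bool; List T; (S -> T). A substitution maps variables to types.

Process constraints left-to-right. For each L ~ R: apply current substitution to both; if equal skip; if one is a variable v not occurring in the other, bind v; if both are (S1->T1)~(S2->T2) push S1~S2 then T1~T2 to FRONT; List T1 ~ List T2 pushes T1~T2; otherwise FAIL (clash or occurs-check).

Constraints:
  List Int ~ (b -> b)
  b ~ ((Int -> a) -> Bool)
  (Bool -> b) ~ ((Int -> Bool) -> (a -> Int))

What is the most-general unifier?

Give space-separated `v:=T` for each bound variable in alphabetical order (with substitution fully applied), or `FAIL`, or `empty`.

Answer: FAIL

Derivation:
step 1: unify List Int ~ (b -> b)  [subst: {-} | 2 pending]
  clash: List Int vs (b -> b)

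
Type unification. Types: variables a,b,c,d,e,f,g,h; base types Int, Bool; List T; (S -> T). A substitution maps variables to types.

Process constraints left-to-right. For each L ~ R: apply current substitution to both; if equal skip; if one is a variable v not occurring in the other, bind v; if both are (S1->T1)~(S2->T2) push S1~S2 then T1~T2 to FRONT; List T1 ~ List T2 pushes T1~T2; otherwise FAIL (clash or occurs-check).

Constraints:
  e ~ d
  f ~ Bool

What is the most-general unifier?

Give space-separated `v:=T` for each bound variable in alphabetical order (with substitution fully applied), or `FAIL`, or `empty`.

step 1: unify e ~ d  [subst: {-} | 1 pending]
  bind e := d
step 2: unify f ~ Bool  [subst: {e:=d} | 0 pending]
  bind f := Bool

Answer: e:=d f:=Bool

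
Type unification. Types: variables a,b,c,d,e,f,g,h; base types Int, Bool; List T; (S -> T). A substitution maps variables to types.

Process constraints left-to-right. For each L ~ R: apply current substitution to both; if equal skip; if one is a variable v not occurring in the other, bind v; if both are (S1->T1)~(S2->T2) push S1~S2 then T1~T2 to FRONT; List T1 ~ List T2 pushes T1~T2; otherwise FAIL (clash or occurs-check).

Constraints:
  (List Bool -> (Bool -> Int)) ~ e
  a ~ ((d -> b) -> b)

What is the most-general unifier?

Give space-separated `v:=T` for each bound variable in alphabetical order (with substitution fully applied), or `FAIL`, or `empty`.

step 1: unify (List Bool -> (Bool -> Int)) ~ e  [subst: {-} | 1 pending]
  bind e := (List Bool -> (Bool -> Int))
step 2: unify a ~ ((d -> b) -> b)  [subst: {e:=(List Bool -> (Bool -> Int))} | 0 pending]
  bind a := ((d -> b) -> b)

Answer: a:=((d -> b) -> b) e:=(List Bool -> (Bool -> Int))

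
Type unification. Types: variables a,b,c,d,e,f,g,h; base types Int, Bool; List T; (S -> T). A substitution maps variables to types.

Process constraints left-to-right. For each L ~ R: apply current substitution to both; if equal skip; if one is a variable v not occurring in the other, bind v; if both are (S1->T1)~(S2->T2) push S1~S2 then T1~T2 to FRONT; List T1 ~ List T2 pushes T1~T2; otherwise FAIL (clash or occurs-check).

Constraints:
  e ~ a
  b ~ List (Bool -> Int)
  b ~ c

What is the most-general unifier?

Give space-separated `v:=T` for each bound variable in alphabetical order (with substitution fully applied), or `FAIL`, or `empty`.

step 1: unify e ~ a  [subst: {-} | 2 pending]
  bind e := a
step 2: unify b ~ List (Bool -> Int)  [subst: {e:=a} | 1 pending]
  bind b := List (Bool -> Int)
step 3: unify List (Bool -> Int) ~ c  [subst: {e:=a, b:=List (Bool -> Int)} | 0 pending]
  bind c := List (Bool -> Int)

Answer: b:=List (Bool -> Int) c:=List (Bool -> Int) e:=a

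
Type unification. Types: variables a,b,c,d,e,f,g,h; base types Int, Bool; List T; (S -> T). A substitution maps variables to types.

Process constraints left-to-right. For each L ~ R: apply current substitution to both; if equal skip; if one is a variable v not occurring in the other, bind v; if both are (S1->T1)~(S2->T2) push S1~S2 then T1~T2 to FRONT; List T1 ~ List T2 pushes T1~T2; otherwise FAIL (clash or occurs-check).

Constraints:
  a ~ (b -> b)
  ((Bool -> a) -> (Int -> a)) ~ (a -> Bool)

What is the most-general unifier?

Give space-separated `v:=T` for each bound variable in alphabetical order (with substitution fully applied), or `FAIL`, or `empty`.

Answer: FAIL

Derivation:
step 1: unify a ~ (b -> b)  [subst: {-} | 1 pending]
  bind a := (b -> b)
step 2: unify ((Bool -> (b -> b)) -> (Int -> (b -> b))) ~ ((b -> b) -> Bool)  [subst: {a:=(b -> b)} | 0 pending]
  -> decompose arrow: push (Bool -> (b -> b))~(b -> b), (Int -> (b -> b))~Bool
step 3: unify (Bool -> (b -> b)) ~ (b -> b)  [subst: {a:=(b -> b)} | 1 pending]
  -> decompose arrow: push Bool~b, (b -> b)~b
step 4: unify Bool ~ b  [subst: {a:=(b -> b)} | 2 pending]
  bind b := Bool
step 5: unify (Bool -> Bool) ~ Bool  [subst: {a:=(b -> b), b:=Bool} | 1 pending]
  clash: (Bool -> Bool) vs Bool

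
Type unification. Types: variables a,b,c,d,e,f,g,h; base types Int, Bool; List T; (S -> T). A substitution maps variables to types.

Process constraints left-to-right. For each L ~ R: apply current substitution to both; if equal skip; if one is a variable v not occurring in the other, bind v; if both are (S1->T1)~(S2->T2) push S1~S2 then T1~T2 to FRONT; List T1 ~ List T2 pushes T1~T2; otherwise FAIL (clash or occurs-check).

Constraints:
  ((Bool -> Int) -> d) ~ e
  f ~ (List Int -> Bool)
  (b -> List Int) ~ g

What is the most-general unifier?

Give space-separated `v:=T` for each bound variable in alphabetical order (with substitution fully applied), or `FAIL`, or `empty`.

Answer: e:=((Bool -> Int) -> d) f:=(List Int -> Bool) g:=(b -> List Int)

Derivation:
step 1: unify ((Bool -> Int) -> d) ~ e  [subst: {-} | 2 pending]
  bind e := ((Bool -> Int) -> d)
step 2: unify f ~ (List Int -> Bool)  [subst: {e:=((Bool -> Int) -> d)} | 1 pending]
  bind f := (List Int -> Bool)
step 3: unify (b -> List Int) ~ g  [subst: {e:=((Bool -> Int) -> d), f:=(List Int -> Bool)} | 0 pending]
  bind g := (b -> List Int)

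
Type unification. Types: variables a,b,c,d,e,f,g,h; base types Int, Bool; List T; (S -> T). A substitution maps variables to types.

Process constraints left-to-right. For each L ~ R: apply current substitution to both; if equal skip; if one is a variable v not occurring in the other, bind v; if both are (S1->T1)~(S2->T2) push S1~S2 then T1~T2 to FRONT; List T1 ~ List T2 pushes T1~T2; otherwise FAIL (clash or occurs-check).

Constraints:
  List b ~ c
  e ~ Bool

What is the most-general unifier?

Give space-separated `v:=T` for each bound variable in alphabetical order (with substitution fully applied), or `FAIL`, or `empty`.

Answer: c:=List b e:=Bool

Derivation:
step 1: unify List b ~ c  [subst: {-} | 1 pending]
  bind c := List b
step 2: unify e ~ Bool  [subst: {c:=List b} | 0 pending]
  bind e := Bool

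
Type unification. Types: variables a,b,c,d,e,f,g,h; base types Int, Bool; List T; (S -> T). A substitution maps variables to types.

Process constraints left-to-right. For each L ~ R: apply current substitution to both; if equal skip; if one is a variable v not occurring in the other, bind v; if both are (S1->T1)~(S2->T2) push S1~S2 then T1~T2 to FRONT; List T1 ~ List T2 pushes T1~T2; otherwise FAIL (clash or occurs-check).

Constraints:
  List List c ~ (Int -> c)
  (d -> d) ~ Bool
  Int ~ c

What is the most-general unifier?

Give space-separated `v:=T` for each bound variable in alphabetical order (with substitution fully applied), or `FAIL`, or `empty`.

Answer: FAIL

Derivation:
step 1: unify List List c ~ (Int -> c)  [subst: {-} | 2 pending]
  clash: List List c vs (Int -> c)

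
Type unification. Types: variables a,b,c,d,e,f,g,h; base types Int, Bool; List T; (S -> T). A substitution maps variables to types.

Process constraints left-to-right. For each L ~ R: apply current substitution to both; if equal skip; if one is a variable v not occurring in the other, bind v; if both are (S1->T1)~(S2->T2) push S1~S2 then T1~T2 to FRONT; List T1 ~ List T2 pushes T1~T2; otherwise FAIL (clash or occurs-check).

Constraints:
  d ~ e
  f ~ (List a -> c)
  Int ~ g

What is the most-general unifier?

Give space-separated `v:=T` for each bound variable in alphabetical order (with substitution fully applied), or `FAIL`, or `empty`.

Answer: d:=e f:=(List a -> c) g:=Int

Derivation:
step 1: unify d ~ e  [subst: {-} | 2 pending]
  bind d := e
step 2: unify f ~ (List a -> c)  [subst: {d:=e} | 1 pending]
  bind f := (List a -> c)
step 3: unify Int ~ g  [subst: {d:=e, f:=(List a -> c)} | 0 pending]
  bind g := Int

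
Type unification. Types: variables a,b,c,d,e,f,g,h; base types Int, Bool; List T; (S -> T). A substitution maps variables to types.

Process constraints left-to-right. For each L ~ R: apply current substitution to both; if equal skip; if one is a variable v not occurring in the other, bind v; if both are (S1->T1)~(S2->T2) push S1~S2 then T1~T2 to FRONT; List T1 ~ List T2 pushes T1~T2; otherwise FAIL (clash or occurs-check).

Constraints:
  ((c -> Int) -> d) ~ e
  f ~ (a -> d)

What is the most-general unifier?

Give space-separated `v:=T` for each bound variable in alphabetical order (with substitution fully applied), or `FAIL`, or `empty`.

Answer: e:=((c -> Int) -> d) f:=(a -> d)

Derivation:
step 1: unify ((c -> Int) -> d) ~ e  [subst: {-} | 1 pending]
  bind e := ((c -> Int) -> d)
step 2: unify f ~ (a -> d)  [subst: {e:=((c -> Int) -> d)} | 0 pending]
  bind f := (a -> d)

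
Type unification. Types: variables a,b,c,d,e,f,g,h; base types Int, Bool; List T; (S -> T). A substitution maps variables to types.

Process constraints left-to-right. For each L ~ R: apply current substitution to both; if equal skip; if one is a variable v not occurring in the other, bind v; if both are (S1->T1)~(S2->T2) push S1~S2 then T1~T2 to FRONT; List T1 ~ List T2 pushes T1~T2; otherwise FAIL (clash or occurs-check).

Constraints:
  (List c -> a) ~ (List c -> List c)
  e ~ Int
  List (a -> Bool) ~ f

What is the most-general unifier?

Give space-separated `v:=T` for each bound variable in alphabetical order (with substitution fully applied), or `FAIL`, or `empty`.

Answer: a:=List c e:=Int f:=List (List c -> Bool)

Derivation:
step 1: unify (List c -> a) ~ (List c -> List c)  [subst: {-} | 2 pending]
  -> decompose arrow: push List c~List c, a~List c
step 2: unify List c ~ List c  [subst: {-} | 3 pending]
  -> identical, skip
step 3: unify a ~ List c  [subst: {-} | 2 pending]
  bind a := List c
step 4: unify e ~ Int  [subst: {a:=List c} | 1 pending]
  bind e := Int
step 5: unify List (List c -> Bool) ~ f  [subst: {a:=List c, e:=Int} | 0 pending]
  bind f := List (List c -> Bool)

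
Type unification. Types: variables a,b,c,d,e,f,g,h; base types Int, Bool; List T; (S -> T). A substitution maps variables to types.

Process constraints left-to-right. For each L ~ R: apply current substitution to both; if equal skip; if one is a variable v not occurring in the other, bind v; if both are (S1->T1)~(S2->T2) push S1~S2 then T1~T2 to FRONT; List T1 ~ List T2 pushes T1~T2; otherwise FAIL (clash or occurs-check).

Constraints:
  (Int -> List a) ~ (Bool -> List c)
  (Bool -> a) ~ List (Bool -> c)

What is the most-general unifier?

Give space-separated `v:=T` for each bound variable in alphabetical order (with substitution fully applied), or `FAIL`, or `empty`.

step 1: unify (Int -> List a) ~ (Bool -> List c)  [subst: {-} | 1 pending]
  -> decompose arrow: push Int~Bool, List a~List c
step 2: unify Int ~ Bool  [subst: {-} | 2 pending]
  clash: Int vs Bool

Answer: FAIL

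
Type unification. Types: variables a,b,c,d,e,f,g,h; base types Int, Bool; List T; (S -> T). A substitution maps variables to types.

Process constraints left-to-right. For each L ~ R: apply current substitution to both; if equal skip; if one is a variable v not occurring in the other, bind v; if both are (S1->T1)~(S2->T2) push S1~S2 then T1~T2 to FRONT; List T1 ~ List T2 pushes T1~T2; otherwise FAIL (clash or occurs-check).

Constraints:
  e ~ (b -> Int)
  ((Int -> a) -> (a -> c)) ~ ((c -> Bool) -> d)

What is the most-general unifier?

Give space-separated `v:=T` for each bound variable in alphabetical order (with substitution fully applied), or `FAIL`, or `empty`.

step 1: unify e ~ (b -> Int)  [subst: {-} | 1 pending]
  bind e := (b -> Int)
step 2: unify ((Int -> a) -> (a -> c)) ~ ((c -> Bool) -> d)  [subst: {e:=(b -> Int)} | 0 pending]
  -> decompose arrow: push (Int -> a)~(c -> Bool), (a -> c)~d
step 3: unify (Int -> a) ~ (c -> Bool)  [subst: {e:=(b -> Int)} | 1 pending]
  -> decompose arrow: push Int~c, a~Bool
step 4: unify Int ~ c  [subst: {e:=(b -> Int)} | 2 pending]
  bind c := Int
step 5: unify a ~ Bool  [subst: {e:=(b -> Int), c:=Int} | 1 pending]
  bind a := Bool
step 6: unify (Bool -> Int) ~ d  [subst: {e:=(b -> Int), c:=Int, a:=Bool} | 0 pending]
  bind d := (Bool -> Int)

Answer: a:=Bool c:=Int d:=(Bool -> Int) e:=(b -> Int)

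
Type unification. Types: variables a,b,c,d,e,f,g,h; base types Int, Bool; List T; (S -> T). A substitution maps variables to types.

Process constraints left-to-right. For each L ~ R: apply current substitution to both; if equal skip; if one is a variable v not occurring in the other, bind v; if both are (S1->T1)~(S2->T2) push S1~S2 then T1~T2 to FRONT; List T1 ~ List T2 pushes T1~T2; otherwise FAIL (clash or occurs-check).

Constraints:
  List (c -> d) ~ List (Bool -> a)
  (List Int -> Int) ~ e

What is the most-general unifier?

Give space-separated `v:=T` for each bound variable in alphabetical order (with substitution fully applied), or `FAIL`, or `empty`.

Answer: c:=Bool d:=a e:=(List Int -> Int)

Derivation:
step 1: unify List (c -> d) ~ List (Bool -> a)  [subst: {-} | 1 pending]
  -> decompose List: push (c -> d)~(Bool -> a)
step 2: unify (c -> d) ~ (Bool -> a)  [subst: {-} | 1 pending]
  -> decompose arrow: push c~Bool, d~a
step 3: unify c ~ Bool  [subst: {-} | 2 pending]
  bind c := Bool
step 4: unify d ~ a  [subst: {c:=Bool} | 1 pending]
  bind d := a
step 5: unify (List Int -> Int) ~ e  [subst: {c:=Bool, d:=a} | 0 pending]
  bind e := (List Int -> Int)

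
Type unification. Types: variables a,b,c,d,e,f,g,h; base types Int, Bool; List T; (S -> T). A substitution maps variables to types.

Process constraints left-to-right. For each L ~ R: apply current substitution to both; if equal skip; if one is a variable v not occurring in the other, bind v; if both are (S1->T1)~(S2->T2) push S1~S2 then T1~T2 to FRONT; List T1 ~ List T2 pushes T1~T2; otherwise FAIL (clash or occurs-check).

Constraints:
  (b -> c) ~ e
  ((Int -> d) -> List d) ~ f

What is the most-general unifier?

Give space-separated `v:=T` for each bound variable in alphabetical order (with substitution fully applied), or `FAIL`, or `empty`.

Answer: e:=(b -> c) f:=((Int -> d) -> List d)

Derivation:
step 1: unify (b -> c) ~ e  [subst: {-} | 1 pending]
  bind e := (b -> c)
step 2: unify ((Int -> d) -> List d) ~ f  [subst: {e:=(b -> c)} | 0 pending]
  bind f := ((Int -> d) -> List d)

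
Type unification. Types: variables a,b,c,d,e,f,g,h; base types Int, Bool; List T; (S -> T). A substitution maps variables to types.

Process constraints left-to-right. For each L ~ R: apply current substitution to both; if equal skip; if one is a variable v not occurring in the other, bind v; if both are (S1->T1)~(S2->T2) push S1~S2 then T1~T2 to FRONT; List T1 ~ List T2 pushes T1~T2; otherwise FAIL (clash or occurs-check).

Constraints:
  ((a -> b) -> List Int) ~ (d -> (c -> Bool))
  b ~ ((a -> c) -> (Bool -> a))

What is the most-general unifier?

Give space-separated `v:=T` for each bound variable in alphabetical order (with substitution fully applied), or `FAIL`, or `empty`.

step 1: unify ((a -> b) -> List Int) ~ (d -> (c -> Bool))  [subst: {-} | 1 pending]
  -> decompose arrow: push (a -> b)~d, List Int~(c -> Bool)
step 2: unify (a -> b) ~ d  [subst: {-} | 2 pending]
  bind d := (a -> b)
step 3: unify List Int ~ (c -> Bool)  [subst: {d:=(a -> b)} | 1 pending]
  clash: List Int vs (c -> Bool)

Answer: FAIL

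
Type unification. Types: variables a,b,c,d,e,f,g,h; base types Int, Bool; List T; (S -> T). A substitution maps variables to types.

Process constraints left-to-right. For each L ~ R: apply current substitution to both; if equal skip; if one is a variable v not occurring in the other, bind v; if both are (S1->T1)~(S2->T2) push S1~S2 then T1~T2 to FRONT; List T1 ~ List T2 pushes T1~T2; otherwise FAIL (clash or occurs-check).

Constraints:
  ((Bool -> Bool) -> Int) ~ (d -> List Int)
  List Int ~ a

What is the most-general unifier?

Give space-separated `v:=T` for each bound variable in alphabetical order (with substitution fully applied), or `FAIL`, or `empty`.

step 1: unify ((Bool -> Bool) -> Int) ~ (d -> List Int)  [subst: {-} | 1 pending]
  -> decompose arrow: push (Bool -> Bool)~d, Int~List Int
step 2: unify (Bool -> Bool) ~ d  [subst: {-} | 2 pending]
  bind d := (Bool -> Bool)
step 3: unify Int ~ List Int  [subst: {d:=(Bool -> Bool)} | 1 pending]
  clash: Int vs List Int

Answer: FAIL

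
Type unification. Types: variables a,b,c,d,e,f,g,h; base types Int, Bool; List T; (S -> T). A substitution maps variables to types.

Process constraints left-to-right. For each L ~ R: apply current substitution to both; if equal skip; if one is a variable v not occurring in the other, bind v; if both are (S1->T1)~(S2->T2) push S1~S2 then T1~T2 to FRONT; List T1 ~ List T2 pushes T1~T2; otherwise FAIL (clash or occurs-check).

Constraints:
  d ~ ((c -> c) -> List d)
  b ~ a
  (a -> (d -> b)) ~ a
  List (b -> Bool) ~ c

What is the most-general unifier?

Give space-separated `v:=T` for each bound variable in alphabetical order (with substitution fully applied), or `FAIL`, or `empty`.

Answer: FAIL

Derivation:
step 1: unify d ~ ((c -> c) -> List d)  [subst: {-} | 3 pending]
  occurs-check fail: d in ((c -> c) -> List d)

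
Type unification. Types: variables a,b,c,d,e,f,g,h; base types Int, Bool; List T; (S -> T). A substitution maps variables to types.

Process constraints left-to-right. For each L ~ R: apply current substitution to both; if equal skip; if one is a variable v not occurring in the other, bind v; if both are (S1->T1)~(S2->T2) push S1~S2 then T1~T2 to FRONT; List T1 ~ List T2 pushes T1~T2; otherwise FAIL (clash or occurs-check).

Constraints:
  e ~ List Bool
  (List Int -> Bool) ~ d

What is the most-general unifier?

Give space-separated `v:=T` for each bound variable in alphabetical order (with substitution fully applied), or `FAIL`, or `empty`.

Answer: d:=(List Int -> Bool) e:=List Bool

Derivation:
step 1: unify e ~ List Bool  [subst: {-} | 1 pending]
  bind e := List Bool
step 2: unify (List Int -> Bool) ~ d  [subst: {e:=List Bool} | 0 pending]
  bind d := (List Int -> Bool)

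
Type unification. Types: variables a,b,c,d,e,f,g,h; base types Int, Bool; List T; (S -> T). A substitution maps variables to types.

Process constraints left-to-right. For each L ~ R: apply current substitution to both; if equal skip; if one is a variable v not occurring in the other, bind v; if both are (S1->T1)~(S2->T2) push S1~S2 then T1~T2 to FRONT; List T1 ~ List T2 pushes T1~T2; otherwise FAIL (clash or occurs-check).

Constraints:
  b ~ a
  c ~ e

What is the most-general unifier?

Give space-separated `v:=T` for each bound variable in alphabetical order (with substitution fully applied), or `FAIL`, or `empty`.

Answer: b:=a c:=e

Derivation:
step 1: unify b ~ a  [subst: {-} | 1 pending]
  bind b := a
step 2: unify c ~ e  [subst: {b:=a} | 0 pending]
  bind c := e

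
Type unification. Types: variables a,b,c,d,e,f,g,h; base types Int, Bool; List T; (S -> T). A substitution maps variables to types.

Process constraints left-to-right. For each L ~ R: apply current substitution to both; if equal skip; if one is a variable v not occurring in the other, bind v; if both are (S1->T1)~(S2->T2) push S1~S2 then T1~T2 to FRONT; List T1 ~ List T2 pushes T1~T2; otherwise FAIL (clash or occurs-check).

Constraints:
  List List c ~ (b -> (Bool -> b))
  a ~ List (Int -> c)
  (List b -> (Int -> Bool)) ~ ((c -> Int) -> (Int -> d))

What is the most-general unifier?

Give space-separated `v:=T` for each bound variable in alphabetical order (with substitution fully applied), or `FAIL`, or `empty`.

step 1: unify List List c ~ (b -> (Bool -> b))  [subst: {-} | 2 pending]
  clash: List List c vs (b -> (Bool -> b))

Answer: FAIL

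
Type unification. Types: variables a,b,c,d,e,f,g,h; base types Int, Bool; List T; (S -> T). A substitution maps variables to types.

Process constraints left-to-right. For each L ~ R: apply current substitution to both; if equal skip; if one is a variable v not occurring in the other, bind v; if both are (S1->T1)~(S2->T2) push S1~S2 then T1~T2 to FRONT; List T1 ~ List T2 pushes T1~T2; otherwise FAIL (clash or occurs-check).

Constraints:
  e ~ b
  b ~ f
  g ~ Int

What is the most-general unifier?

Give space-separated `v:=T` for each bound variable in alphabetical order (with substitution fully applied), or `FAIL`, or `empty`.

Answer: b:=f e:=f g:=Int

Derivation:
step 1: unify e ~ b  [subst: {-} | 2 pending]
  bind e := b
step 2: unify b ~ f  [subst: {e:=b} | 1 pending]
  bind b := f
step 3: unify g ~ Int  [subst: {e:=b, b:=f} | 0 pending]
  bind g := Int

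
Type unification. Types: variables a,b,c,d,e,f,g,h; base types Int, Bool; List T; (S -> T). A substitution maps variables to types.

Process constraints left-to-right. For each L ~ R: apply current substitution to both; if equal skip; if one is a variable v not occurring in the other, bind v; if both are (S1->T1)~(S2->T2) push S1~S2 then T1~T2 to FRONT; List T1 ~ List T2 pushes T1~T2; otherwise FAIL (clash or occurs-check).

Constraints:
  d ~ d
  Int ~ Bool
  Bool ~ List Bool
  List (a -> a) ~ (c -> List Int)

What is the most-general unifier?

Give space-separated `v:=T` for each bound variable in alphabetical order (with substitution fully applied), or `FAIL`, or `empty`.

Answer: FAIL

Derivation:
step 1: unify d ~ d  [subst: {-} | 3 pending]
  -> identical, skip
step 2: unify Int ~ Bool  [subst: {-} | 2 pending]
  clash: Int vs Bool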